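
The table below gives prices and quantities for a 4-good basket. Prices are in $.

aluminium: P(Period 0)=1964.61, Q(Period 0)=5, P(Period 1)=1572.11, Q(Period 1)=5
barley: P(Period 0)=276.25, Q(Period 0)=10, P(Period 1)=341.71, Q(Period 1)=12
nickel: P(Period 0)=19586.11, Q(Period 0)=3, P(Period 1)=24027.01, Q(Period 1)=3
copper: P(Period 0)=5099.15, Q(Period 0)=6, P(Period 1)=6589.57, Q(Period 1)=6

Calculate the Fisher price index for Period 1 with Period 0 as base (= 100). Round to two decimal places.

Laspeyres component (base-period weights):
ΣP(Period 1)Q(Period 0) = 1572.11×5 + 341.71×10 + 24027.01×3 + 6589.57×6 = 7860.55 + 3417.1 + 72081.03 + 39537.42 = 122896.1
ΣP(Period 0)Q(Period 0) = 1964.61×5 + 276.25×10 + 19586.11×3 + 5099.15×6 = 9823.05 + 2762.5 + 58758.33 + 30594.9 = 101938.78
L = 122896.1 / 101938.78 × 100 = 120.5587
Paasche component (current-period weights):
ΣP(Period 1)Q(Period 1) = 1572.11×5 + 341.71×12 + 24027.01×3 + 6589.57×6 = 7860.55 + 4100.52 + 72081.03 + 39537.42 = 123579.52
ΣP(Period 0)Q(Period 1) = 1964.61×5 + 276.25×12 + 19586.11×3 + 5099.15×6 = 9823.05 + 3315 + 58758.33 + 30594.9 = 102491.28
P = 123579.52 / 102491.28 × 100 = 120.5756
Fisher = √(L × P) = √(120.5587 × 120.5756) = 120.5672

120.57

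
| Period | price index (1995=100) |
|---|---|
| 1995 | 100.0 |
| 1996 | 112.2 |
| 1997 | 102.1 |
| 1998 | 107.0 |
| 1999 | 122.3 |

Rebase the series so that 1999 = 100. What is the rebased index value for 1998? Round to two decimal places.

87.49

Rebased(1998) = 107.0 / 122.3 × 100 = 87.4898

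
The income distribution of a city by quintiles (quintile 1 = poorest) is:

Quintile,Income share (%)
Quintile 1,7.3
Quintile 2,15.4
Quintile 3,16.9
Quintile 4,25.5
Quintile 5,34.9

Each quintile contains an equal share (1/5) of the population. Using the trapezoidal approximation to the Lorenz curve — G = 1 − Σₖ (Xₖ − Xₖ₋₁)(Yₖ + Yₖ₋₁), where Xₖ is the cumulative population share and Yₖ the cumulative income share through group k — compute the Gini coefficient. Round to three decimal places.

0.261

Cumulative income shares Yₖ: 0.0730, 0.2270, 0.3960, 0.6510, 1.0000
Σ (Xₖ−Xₖ₋₁)(Yₖ+Yₖ₋₁) = (1/5)(0.0730+0.0000) + (1/5)(0.2270+0.0730) + (1/5)(0.3960+0.2270) + (1/5)(0.6510+0.3960) + (1/5)(1.0000+0.6510)
  = 0.0146 + 0.0600 + 0.1246 + 0.2094 + 0.3302 = 0.7388
G = 1 − 0.7388 = 0.2612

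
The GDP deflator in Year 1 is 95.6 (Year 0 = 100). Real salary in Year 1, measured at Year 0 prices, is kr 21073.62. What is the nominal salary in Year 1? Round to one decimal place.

20146.4

Nominal = Real × (Index/100) = 21073.62 × (95.6/100)
        = 21073.62 × 0.956 = 20146.3807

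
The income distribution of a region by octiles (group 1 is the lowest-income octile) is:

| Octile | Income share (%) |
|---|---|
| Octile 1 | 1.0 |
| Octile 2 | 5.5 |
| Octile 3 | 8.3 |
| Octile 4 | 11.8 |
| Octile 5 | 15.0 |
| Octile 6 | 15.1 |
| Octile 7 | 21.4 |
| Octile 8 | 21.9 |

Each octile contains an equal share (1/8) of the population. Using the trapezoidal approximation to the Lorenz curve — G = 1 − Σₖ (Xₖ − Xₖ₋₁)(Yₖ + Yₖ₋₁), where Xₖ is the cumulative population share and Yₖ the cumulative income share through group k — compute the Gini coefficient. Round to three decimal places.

Cumulative income shares Yₖ: 0.0100, 0.0650, 0.1480, 0.2660, 0.4160, 0.5670, 0.7810, 1.0000
Σ (Xₖ−Xₖ₋₁)(Yₖ+Yₖ₋₁) = (1/8)(0.0100+0.0000) + (1/8)(0.0650+0.0100) + (1/8)(0.1480+0.0650) + (1/8)(0.2660+0.1480) + (1/8)(0.4160+0.2660) + (1/8)(0.5670+0.4160) + (1/8)(0.7810+0.5670) + (1/8)(1.0000+0.7810)
  = 0.0013 + 0.0094 + 0.0266 + 0.0518 + 0.0853 + 0.1229 + 0.1685 + 0.2226 = 0.6883
G = 1 − 0.6883 = 0.3117

0.312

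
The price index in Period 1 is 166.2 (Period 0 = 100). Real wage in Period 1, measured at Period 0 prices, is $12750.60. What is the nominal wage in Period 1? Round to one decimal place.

Nominal = Real × (Index/100) = 12750.60 × (166.2/100)
        = 12750.60 × 1.662 = 21191.4972

21191.5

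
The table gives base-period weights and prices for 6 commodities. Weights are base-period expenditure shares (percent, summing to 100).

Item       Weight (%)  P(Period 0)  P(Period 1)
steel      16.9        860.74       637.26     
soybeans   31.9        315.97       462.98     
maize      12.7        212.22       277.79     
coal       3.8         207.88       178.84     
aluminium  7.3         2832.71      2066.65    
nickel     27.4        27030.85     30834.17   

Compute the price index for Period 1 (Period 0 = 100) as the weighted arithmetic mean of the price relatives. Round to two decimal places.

115.73

steel: 16.9 × (637.26/860.74) = 16.9 × 0.740363 = 12.5121
soybeans: 31.9 × (462.98/315.97) = 31.9 × 1.465266 = 46.7420
maize: 12.7 × (277.79/212.22) = 12.7 × 1.308972 = 16.6239
coal: 3.8 × (178.84/207.88) = 3.8 × 0.860304 = 3.2692
aluminium: 7.3 × (2066.65/2832.71) = 7.3 × 0.729566 = 5.3258
nickel: 27.4 × (30834.17/27030.85) = 27.4 × 1.140703 = 31.2553
Index = Σ wᵢ·(p₁ᵢ/p₀ᵢ) = 12.5121 + 46.7420 + 16.6239 + 3.2692 + 5.3258 + 31.2553 = 115.7283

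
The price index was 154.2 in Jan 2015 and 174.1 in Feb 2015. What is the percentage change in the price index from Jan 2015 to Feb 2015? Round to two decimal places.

12.91%

Change = (174.1 − 154.2) / 154.2 × 100
       = 19.9 / 154.2 × 100 = 12.9053%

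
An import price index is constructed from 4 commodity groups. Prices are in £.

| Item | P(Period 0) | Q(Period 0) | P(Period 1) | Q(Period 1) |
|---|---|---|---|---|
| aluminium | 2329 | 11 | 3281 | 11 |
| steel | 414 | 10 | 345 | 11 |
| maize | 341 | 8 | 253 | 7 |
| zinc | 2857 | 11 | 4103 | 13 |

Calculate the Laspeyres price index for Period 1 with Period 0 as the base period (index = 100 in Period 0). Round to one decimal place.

135.6

Laspeyres price index uses base-period quantities as weights.
ΣP(Period 1)·Q(Period 0) = 3281×11 + 345×10 + 253×8 + 4103×11 = 36091 + 3450 + 2024 + 45133 = 86698
ΣP(Period 0)·Q(Period 0) = 2329×11 + 414×10 + 341×8 + 2857×11 = 25619 + 4140 + 2728 + 31427 = 63914
Index = 86698 / 63914 × 100 = 135.6479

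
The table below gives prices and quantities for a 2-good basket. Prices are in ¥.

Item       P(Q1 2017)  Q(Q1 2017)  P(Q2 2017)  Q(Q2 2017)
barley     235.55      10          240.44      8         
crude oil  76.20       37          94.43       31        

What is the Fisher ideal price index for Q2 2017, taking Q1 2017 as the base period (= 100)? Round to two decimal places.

114.10

Laspeyres component (base-period weights):
ΣP(Q2 2017)Q(Q1 2017) = 240.44×10 + 94.43×37 = 2404.4 + 3493.91 = 5898.31
ΣP(Q1 2017)Q(Q1 2017) = 235.55×10 + 76.20×37 = 2355.5 + 2819.4 = 5174.9
L = 5898.31 / 5174.9 × 100 = 113.9792
Paasche component (current-period weights):
ΣP(Q2 2017)Q(Q2 2017) = 240.44×8 + 94.43×31 = 1923.52 + 2927.33 = 4850.85
ΣP(Q1 2017)Q(Q2 2017) = 235.55×8 + 76.20×31 = 1884.4 + 2362.2 = 4246.6
P = 4850.85 / 4246.6 × 100 = 114.2290
Fisher = √(L × P) = √(113.9792 × 114.2290) = 114.1041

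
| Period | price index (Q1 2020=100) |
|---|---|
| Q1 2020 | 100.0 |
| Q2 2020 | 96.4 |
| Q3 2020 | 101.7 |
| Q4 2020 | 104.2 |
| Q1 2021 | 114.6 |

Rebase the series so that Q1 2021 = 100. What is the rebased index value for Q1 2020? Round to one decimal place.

87.3

Rebased(Q1 2020) = 100.0 / 114.6 × 100 = 87.2600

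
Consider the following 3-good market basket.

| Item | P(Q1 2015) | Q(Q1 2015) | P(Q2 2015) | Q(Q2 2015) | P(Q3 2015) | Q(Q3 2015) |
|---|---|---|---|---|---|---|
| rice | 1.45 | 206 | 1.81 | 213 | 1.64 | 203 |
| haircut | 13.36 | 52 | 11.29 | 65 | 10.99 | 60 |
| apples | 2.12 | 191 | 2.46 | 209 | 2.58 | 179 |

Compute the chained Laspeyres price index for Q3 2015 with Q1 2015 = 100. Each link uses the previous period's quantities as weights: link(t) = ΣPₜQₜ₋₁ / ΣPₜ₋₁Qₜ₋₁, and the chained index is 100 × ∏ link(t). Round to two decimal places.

100.33

Link Q1 2015→Q2 2015:
ΣP(Q2 2015)Q(Q1 2015) = 1.81×206 + 11.29×52 + 2.46×191 = 372.86 + 587.08 + 469.86 = 1429.8
ΣP(Q1 2015)Q(Q1 2015) = 1.45×206 + 13.36×52 + 2.12×191 = 298.7 + 694.72 + 404.92 = 1398.34
link = 1429.8/1398.34 = 1.022498
Link Q2 2015→Q3 2015:
ΣP(Q3 2015)Q(Q2 2015) = 1.64×213 + 10.99×65 + 2.58×209 = 349.32 + 714.35 + 539.22 = 1602.89
ΣP(Q2 2015)Q(Q2 2015) = 1.81×213 + 11.29×65 + 2.46×209 = 385.53 + 733.85 + 514.14 = 1633.52
link = 1602.89/1633.52 = 0.981249
Chained index = 100 × 1.022498 × 0.981249 = 100.3325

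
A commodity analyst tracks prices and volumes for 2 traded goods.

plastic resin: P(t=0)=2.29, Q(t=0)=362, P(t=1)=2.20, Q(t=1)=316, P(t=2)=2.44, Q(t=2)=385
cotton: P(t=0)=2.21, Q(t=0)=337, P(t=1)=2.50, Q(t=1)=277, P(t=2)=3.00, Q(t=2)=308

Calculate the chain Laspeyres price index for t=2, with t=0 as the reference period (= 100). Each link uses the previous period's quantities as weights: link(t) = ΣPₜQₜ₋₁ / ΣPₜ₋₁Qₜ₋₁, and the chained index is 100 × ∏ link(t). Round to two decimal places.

Link t=0→t=1:
ΣP(t=1)Q(t=0) = 2.20×362 + 2.50×337 = 796.4 + 842.5 = 1638.9
ΣP(t=0)Q(t=0) = 2.29×362 + 2.21×337 = 828.98 + 744.77 = 1573.75
link = 1638.9/1573.75 = 1.041398
Link t=1→t=2:
ΣP(t=2)Q(t=1) = 2.44×316 + 3.00×277 = 771.04 + 831 = 1602.04
ΣP(t=1)Q(t=1) = 2.20×316 + 2.50×277 = 695.2 + 692.5 = 1387.7
link = 1602.04/1387.7 = 1.154457
Chained index = 100 × 1.041398 × 1.154457 = 120.2249

120.22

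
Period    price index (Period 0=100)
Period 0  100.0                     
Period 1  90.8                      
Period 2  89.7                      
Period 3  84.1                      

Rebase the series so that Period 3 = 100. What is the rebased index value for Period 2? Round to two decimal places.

106.66

Rebased(Period 2) = 89.7 / 84.1 × 100 = 106.6587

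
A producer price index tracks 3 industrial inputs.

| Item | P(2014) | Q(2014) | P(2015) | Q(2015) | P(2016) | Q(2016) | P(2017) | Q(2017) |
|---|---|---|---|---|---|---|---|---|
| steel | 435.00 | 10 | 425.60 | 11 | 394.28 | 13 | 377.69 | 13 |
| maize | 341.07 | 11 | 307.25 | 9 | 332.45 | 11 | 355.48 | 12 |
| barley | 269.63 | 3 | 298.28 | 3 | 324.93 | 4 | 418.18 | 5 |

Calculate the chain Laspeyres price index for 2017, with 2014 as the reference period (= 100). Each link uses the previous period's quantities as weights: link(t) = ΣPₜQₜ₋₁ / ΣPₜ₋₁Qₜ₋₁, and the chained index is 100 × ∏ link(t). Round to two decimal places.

Link 2014→2015:
ΣP(2015)Q(2014) = 425.60×10 + 307.25×11 + 298.28×3 = 4256 + 3379.75 + 894.84 = 8530.59
ΣP(2014)Q(2014) = 435.00×10 + 341.07×11 + 269.63×3 = 4350 + 3751.77 + 808.89 = 8910.66
link = 8530.59/8910.66 = 0.957347
Link 2015→2016:
ΣP(2016)Q(2015) = 394.28×11 + 332.45×9 + 324.93×3 = 4337.08 + 2992.05 + 974.79 = 8303.92
ΣP(2015)Q(2015) = 425.60×11 + 307.25×9 + 298.28×3 = 4681.6 + 2765.25 + 894.84 = 8341.69
link = 8303.92/8341.69 = 0.995472
Link 2016→2017:
ΣP(2017)Q(2016) = 377.69×13 + 355.48×11 + 418.18×4 = 4909.97 + 3910.28 + 1672.72 = 10492.97
ΣP(2016)Q(2016) = 394.28×13 + 332.45×11 + 324.93×4 = 5125.64 + 3656.95 + 1299.72 = 10082.31
link = 10492.97/10082.31 = 1.040731
Chained index = 100 × 0.957347 × 0.995472 × 1.040731 = 99.1829

99.18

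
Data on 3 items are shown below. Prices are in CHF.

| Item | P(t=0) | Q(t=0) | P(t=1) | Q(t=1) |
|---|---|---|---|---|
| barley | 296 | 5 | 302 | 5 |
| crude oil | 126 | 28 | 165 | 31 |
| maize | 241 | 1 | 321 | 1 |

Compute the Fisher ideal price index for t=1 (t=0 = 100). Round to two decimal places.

Laspeyres component (base-period weights):
ΣP(t=1)Q(t=0) = 302×5 + 165×28 + 321×1 = 1510 + 4620 + 321 = 6451
ΣP(t=0)Q(t=0) = 296×5 + 126×28 + 241×1 = 1480 + 3528 + 241 = 5249
L = 6451 / 5249 × 100 = 122.8996
Paasche component (current-period weights):
ΣP(t=1)Q(t=1) = 302×5 + 165×31 + 321×1 = 1510 + 5115 + 321 = 6946
ΣP(t=0)Q(t=1) = 296×5 + 126×31 + 241×1 = 1480 + 3906 + 241 = 5627
P = 6946 / 5627 × 100 = 123.4406
Fisher = √(L × P) = √(122.8996 × 123.4406) = 123.1698

123.17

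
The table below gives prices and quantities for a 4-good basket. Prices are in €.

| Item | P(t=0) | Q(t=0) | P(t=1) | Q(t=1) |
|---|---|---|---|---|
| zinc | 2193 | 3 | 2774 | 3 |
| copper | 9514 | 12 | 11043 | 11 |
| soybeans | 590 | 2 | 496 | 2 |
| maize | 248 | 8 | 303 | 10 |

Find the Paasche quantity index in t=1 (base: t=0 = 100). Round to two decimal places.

Paasche quantity index uses current-period prices as weights.
ΣP(t=1)·Q(t=1) = 2774×3 + 11043×11 + 496×2 + 303×10 = 8322 + 121473 + 992 + 3030 = 133817
ΣP(t=1)·Q(t=0) = 2774×3 + 11043×12 + 496×2 + 303×8 = 8322 + 132516 + 992 + 2424 = 144254
Index = 133817 / 144254 × 100 = 92.7648

92.76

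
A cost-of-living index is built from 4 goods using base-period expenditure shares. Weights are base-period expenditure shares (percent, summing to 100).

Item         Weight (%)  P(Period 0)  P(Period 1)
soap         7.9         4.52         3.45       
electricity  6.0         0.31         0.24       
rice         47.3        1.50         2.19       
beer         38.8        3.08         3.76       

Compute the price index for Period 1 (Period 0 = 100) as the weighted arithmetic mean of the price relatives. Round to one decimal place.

127.1

soap: 7.9 × (3.45/4.52) = 7.9 × 0.763274 = 6.0299
electricity: 6.0 × (0.24/0.31) = 6.0 × 0.774194 = 4.6452
rice: 47.3 × (2.19/1.50) = 47.3 × 1.460000 = 69.0580
beer: 38.8 × (3.76/3.08) = 38.8 × 1.220779 = 47.3662
Index = Σ wᵢ·(p₁ᵢ/p₀ᵢ) = 6.0299 + 4.6452 + 69.0580 + 47.3662 = 127.0993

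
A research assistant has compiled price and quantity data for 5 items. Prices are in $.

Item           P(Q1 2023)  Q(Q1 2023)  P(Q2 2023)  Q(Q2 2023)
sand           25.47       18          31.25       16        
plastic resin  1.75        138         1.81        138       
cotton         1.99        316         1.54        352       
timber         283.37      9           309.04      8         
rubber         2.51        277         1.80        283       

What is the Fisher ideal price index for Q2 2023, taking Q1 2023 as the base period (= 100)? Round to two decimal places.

99.43

Laspeyres component (base-period weights):
ΣP(Q2 2023)Q(Q1 2023) = 31.25×18 + 1.81×138 + 1.54×316 + 309.04×9 + 1.80×277 = 562.5 + 249.78 + 486.64 + 2781.36 + 498.6 = 4578.88
ΣP(Q1 2023)Q(Q1 2023) = 25.47×18 + 1.75×138 + 1.99×316 + 283.37×9 + 2.51×277 = 458.46 + 241.5 + 628.84 + 2550.33 + 695.27 = 4574.4
L = 4578.88 / 4574.4 × 100 = 100.0979
Paasche component (current-period weights):
ΣP(Q2 2023)Q(Q2 2023) = 31.25×16 + 1.81×138 + 1.54×352 + 309.04×8 + 1.80×283 = 500 + 249.78 + 542.08 + 2472.32 + 509.4 = 4273.58
ΣP(Q1 2023)Q(Q2 2023) = 25.47×16 + 1.75×138 + 1.99×352 + 283.37×8 + 2.51×283 = 407.52 + 241.5 + 700.48 + 2266.96 + 710.33 = 4326.79
P = 4273.58 / 4326.79 × 100 = 98.7702
Fisher = √(L × P) = √(100.0979 × 98.7702) = 99.4319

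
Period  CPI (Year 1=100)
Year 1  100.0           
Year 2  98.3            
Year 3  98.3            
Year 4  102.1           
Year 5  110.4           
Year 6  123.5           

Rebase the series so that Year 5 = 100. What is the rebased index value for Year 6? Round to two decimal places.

Rebased(Year 6) = 123.5 / 110.4 × 100 = 111.8659

111.87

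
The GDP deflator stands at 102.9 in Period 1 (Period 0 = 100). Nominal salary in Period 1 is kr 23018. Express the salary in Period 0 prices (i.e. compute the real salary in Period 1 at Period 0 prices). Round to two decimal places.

22369.29

Real = Nominal ÷ (Index/100) = 23018 ÷ (102.9/100)
     = 23018 ÷ 1.029 = 22369.2906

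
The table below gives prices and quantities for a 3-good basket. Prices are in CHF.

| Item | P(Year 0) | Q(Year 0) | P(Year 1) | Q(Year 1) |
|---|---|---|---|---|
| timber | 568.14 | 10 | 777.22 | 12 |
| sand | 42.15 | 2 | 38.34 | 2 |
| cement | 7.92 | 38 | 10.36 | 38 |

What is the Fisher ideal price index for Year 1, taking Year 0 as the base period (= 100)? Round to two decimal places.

Laspeyres component (base-period weights):
ΣP(Year 1)Q(Year 0) = 777.22×10 + 38.34×2 + 10.36×38 = 7772.2 + 76.68 + 393.68 = 8242.56
ΣP(Year 0)Q(Year 0) = 568.14×10 + 42.15×2 + 7.92×38 = 5681.4 + 84.3 + 300.96 = 6066.66
L = 8242.56 / 6066.66 × 100 = 135.8665
Paasche component (current-period weights):
ΣP(Year 1)Q(Year 1) = 777.22×12 + 38.34×2 + 10.36×38 = 9326.64 + 76.68 + 393.68 = 9797
ΣP(Year 0)Q(Year 1) = 568.14×12 + 42.15×2 + 7.92×38 = 6817.68 + 84.3 + 300.96 = 7202.94
P = 9797 / 7202.94 × 100 = 136.0139
Fisher = √(L × P) = √(135.8665 × 136.0139) = 135.9402

135.94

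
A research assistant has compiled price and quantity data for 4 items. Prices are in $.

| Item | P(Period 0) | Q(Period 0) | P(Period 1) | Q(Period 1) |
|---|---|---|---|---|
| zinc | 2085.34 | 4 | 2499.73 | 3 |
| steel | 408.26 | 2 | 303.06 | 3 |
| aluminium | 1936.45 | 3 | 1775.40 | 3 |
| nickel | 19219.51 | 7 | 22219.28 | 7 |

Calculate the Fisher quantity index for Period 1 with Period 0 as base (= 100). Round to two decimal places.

Laspeyres component (base-period weights):
ΣP(Period 0)Q(Period 1) = 2085.34×3 + 408.26×3 + 1936.45×3 + 19219.51×7 = 6256.02 + 1224.78 + 5809.35 + 134536.57 = 147826.72
ΣP(Period 0)Q(Period 0) = 2085.34×4 + 408.26×2 + 1936.45×3 + 19219.51×7 = 8341.36 + 816.52 + 5809.35 + 134536.57 = 149503.8
L = 147826.72 / 149503.8 × 100 = 98.8782
Paasche component (current-period weights):
ΣP(Period 1)Q(Period 1) = 2499.73×3 + 303.06×3 + 1775.40×3 + 22219.28×7 = 7499.19 + 909.18 + 5326.2 + 155534.96 = 169269.53
ΣP(Period 1)Q(Period 0) = 2499.73×4 + 303.06×2 + 1775.40×3 + 22219.28×7 = 9998.92 + 606.12 + 5326.2 + 155534.96 = 171466.2
P = 169269.53 / 171466.2 × 100 = 98.7189
Fisher = √(L × P) = √(98.8782 × 98.7189) = 98.7985

98.80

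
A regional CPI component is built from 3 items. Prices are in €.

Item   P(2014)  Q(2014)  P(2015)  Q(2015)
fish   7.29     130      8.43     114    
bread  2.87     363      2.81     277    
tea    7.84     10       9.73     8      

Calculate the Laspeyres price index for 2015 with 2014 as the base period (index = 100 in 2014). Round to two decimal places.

107.03

Laspeyres price index uses base-period quantities as weights.
ΣP(2015)·Q(2014) = 8.43×130 + 2.81×363 + 9.73×10 = 1095.9 + 1020.03 + 97.3 = 2213.23
ΣP(2014)·Q(2014) = 7.29×130 + 2.87×363 + 7.84×10 = 947.7 + 1041.81 + 78.4 = 2067.91
Index = 2213.23 / 2067.91 × 100 = 107.0274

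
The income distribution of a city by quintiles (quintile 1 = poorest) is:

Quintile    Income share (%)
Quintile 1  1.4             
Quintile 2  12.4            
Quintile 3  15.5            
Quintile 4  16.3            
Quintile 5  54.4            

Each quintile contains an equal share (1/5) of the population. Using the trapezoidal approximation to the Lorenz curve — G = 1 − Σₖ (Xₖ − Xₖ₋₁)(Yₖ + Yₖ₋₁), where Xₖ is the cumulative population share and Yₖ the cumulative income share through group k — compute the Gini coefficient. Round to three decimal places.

0.440

Cumulative income shares Yₖ: 0.0140, 0.1380, 0.2930, 0.4560, 1.0000
Σ (Xₖ−Xₖ₋₁)(Yₖ+Yₖ₋₁) = (1/5)(0.0140+0.0000) + (1/5)(0.1380+0.0140) + (1/5)(0.2930+0.1380) + (1/5)(0.4560+0.2930) + (1/5)(1.0000+0.4560)
  = 0.0028 + 0.0304 + 0.0862 + 0.1498 + 0.2912 = 0.5604
G = 1 − 0.5604 = 0.4396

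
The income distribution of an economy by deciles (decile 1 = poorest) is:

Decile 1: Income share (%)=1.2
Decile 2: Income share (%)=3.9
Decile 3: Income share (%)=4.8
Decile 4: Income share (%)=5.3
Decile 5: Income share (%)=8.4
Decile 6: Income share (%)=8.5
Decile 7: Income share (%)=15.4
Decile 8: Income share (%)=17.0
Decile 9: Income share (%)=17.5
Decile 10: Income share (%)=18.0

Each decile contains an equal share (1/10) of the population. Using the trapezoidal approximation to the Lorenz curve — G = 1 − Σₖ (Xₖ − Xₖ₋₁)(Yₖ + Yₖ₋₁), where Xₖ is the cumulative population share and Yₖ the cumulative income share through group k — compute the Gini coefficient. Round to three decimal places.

Cumulative income shares Yₖ: 0.0120, 0.0510, 0.0990, 0.1520, 0.2360, 0.3210, 0.4750, 0.6450, 0.8200, 1.0000
Σ (Xₖ−Xₖ₋₁)(Yₖ+Yₖ₋₁) = (1/10)(0.0120+0.0000) + (1/10)(0.0510+0.0120) + (1/10)(0.0990+0.0510) + (1/10)(0.1520+0.0990) + (1/10)(0.2360+0.1520) + (1/10)(0.3210+0.2360) + (1/10)(0.4750+0.3210) + (1/10)(0.6450+0.4750) + (1/10)(0.8200+0.6450) + (1/10)(1.0000+0.8200)
  = 0.0012 + 0.0063 + 0.0150 + 0.0251 + 0.0388 + 0.0557 + 0.0796 + 0.1120 + 0.1465 + 0.1820 = 0.6622
G = 1 − 0.6622 = 0.3378

0.338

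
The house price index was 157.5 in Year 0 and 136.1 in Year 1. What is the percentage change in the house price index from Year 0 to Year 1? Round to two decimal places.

-13.59%

Change = (136.1 − 157.5) / 157.5 × 100
       = -21.4 / 157.5 × 100 = -13.5873%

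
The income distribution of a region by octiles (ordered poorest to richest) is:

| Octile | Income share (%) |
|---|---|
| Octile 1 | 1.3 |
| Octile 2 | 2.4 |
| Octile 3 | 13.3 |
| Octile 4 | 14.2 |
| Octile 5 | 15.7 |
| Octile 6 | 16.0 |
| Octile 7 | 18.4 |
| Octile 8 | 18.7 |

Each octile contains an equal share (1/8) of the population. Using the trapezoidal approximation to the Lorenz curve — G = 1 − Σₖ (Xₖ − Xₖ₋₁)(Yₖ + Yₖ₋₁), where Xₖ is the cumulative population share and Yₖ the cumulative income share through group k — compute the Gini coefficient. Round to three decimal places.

0.264

Cumulative income shares Yₖ: 0.0130, 0.0370, 0.1700, 0.3120, 0.4690, 0.6290, 0.8130, 1.0000
Σ (Xₖ−Xₖ₋₁)(Yₖ+Yₖ₋₁) = (1/8)(0.0130+0.0000) + (1/8)(0.0370+0.0130) + (1/8)(0.1700+0.0370) + (1/8)(0.3120+0.1700) + (1/8)(0.4690+0.3120) + (1/8)(0.6290+0.4690) + (1/8)(0.8130+0.6290) + (1/8)(1.0000+0.8130)
  = 0.0016 + 0.0063 + 0.0259 + 0.0602 + 0.0976 + 0.1372 + 0.1802 + 0.2266 = 0.7358
G = 1 − 0.7358 = 0.2642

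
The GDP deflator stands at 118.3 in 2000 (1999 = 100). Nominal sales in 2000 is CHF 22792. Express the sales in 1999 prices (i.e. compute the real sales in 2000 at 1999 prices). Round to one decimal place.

Real = Nominal ÷ (Index/100) = 22792 ÷ (118.3/100)
     = 22792 ÷ 1.183 = 19266.2722

19266.3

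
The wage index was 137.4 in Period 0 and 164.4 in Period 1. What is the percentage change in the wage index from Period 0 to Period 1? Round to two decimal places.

19.65%

Change = (164.4 − 137.4) / 137.4 × 100
       = 27.0 / 137.4 × 100 = 19.6507%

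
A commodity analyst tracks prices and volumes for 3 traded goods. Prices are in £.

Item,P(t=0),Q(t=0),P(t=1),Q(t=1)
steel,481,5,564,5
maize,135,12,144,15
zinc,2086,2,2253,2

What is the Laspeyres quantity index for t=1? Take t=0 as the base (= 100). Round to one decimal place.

Laspeyres quantity index uses base-period prices as weights.
ΣP(t=0)·Q(t=1) = 481×5 + 135×15 + 2086×2 = 2405 + 2025 + 4172 = 8602
ΣP(t=0)·Q(t=0) = 481×5 + 135×12 + 2086×2 = 2405 + 1620 + 4172 = 8197
Index = 8602 / 8197 × 100 = 104.9408

104.9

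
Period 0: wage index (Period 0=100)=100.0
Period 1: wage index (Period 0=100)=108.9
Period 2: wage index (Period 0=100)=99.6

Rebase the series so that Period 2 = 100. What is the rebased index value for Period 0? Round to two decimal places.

Rebased(Period 0) = 100.0 / 99.6 × 100 = 100.4016

100.40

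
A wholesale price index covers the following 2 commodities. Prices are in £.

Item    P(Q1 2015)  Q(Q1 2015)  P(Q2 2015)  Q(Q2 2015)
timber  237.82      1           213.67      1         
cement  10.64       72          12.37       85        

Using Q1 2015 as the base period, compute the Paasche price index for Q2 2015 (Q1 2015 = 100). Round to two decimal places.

Paasche price index uses current-period quantities as weights.
ΣP(Q2 2015)·Q(Q2 2015) = 213.67×1 + 12.37×85 = 213.67 + 1051.45 = 1265.12
ΣP(Q1 2015)·Q(Q2 2015) = 237.82×1 + 10.64×85 = 237.82 + 904.4 = 1142.22
Index = 1265.12 / 1142.22 × 100 = 110.7597

110.76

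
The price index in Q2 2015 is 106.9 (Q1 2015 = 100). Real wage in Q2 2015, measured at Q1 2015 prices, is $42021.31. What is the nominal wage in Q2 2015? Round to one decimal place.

Nominal = Real × (Index/100) = 42021.31 × (106.9/100)
        = 42021.31 × 1.069 = 44920.7804

44920.8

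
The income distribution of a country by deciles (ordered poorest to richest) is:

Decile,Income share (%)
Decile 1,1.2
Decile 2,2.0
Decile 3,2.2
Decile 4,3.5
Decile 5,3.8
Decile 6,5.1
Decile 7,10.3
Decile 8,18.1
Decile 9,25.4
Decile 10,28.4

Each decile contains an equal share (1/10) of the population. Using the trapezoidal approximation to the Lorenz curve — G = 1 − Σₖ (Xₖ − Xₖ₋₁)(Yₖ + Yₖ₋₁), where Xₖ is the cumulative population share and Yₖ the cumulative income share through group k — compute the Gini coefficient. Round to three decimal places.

Cumulative income shares Yₖ: 0.0120, 0.0320, 0.0540, 0.0890, 0.1270, 0.1780, 0.2810, 0.4620, 0.7160, 1.0000
Σ (Xₖ−Xₖ₋₁)(Yₖ+Yₖ₋₁) = (1/10)(0.0120+0.0000) + (1/10)(0.0320+0.0120) + (1/10)(0.0540+0.0320) + (1/10)(0.0890+0.0540) + (1/10)(0.1270+0.0890) + (1/10)(0.1780+0.1270) + (1/10)(0.2810+0.1780) + (1/10)(0.4620+0.2810) + (1/10)(0.7160+0.4620) + (1/10)(1.0000+0.7160)
  = 0.0012 + 0.0044 + 0.0086 + 0.0143 + 0.0216 + 0.0305 + 0.0459 + 0.0743 + 0.1178 + 0.1716 = 0.4902
G = 1 − 0.4902 = 0.5098

0.510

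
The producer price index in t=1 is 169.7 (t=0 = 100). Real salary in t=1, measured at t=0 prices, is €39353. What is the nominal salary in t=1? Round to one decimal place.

Nominal = Real × (Index/100) = 39353 × (169.7/100)
        = 39353 × 1.697 = 66782.0410

66782.0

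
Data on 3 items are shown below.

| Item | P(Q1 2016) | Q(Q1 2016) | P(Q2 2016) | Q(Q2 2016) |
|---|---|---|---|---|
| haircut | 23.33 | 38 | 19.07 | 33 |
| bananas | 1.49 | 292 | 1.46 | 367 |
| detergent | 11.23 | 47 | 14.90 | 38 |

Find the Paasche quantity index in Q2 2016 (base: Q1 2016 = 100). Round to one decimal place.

93.5

Paasche quantity index uses current-period prices as weights.
ΣP(Q2 2016)·Q(Q2 2016) = 19.07×33 + 1.46×367 + 14.90×38 = 629.31 + 535.82 + 566.2 = 1731.33
ΣP(Q2 2016)·Q(Q1 2016) = 19.07×38 + 1.46×292 + 14.90×47 = 724.66 + 426.32 + 700.3 = 1851.28
Index = 1731.33 / 1851.28 × 100 = 93.5207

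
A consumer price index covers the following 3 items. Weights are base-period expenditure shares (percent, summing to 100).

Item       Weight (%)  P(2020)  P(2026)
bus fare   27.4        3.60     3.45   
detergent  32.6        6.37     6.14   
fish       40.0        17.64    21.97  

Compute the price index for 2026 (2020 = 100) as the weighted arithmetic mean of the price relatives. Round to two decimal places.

107.50

bus fare: 27.4 × (3.45/3.60) = 27.4 × 0.958333 = 26.2583
detergent: 32.6 × (6.14/6.37) = 32.6 × 0.963893 = 31.4229
fish: 40.0 × (21.97/17.64) = 40.0 × 1.245465 = 49.8186
Index = Σ wᵢ·(p₁ᵢ/p₀ᵢ) = 26.2583 + 31.4229 + 49.8186 = 107.4998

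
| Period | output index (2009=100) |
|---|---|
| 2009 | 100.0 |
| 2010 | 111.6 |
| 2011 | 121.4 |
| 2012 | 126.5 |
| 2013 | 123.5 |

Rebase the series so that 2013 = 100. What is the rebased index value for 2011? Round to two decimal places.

98.30

Rebased(2011) = 121.4 / 123.5 × 100 = 98.2996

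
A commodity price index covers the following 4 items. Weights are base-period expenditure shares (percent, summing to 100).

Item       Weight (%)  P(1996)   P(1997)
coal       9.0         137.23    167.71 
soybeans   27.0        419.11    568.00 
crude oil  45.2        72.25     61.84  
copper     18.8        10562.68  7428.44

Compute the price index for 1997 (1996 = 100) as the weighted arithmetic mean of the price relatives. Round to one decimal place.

99.5

coal: 9.0 × (167.71/137.23) = 9.0 × 1.222109 = 10.9990
soybeans: 27.0 × (568.00/419.11) = 27.0 × 1.355253 = 36.5918
crude oil: 45.2 × (61.84/72.25) = 45.2 × 0.855917 = 38.6874
copper: 18.8 × (7428.44/10562.68) = 18.8 × 0.703272 = 13.2215
Index = Σ wᵢ·(p₁ᵢ/p₀ᵢ) = 10.9990 + 36.5918 + 38.6874 + 13.2215 = 99.4998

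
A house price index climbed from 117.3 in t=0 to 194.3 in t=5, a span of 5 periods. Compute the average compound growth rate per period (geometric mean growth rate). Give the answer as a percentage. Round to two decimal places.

Growth factor = (194.3/117.3)^(1/5) = (1.656436)^(1/5) = 1.106203
Growth rate = 1.106203 − 1 = 0.106203 = 10.6203%

10.62%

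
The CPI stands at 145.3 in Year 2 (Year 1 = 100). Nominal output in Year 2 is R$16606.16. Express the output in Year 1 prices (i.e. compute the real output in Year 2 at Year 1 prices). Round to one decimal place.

Real = Nominal ÷ (Index/100) = 16606.16 ÷ (145.3/100)
     = 16606.16 ÷ 1.453 = 11428.8782

11428.9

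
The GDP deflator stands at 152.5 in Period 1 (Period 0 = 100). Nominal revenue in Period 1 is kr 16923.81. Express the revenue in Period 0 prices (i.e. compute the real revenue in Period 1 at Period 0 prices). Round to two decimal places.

11097.58

Real = Nominal ÷ (Index/100) = 16923.81 ÷ (152.5/100)
     = 16923.81 ÷ 1.525 = 11097.5803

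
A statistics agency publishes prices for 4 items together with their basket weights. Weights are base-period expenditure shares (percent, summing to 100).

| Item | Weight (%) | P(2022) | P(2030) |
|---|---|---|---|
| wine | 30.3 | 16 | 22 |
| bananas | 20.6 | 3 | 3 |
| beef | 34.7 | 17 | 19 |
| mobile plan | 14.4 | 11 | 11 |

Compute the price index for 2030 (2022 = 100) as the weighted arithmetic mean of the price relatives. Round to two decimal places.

115.44

wine: 30.3 × (22/16) = 30.3 × 1.375000 = 41.6625
bananas: 20.6 × (3/3) = 20.6 × 1.000000 = 20.6000
beef: 34.7 × (19/17) = 34.7 × 1.117647 = 38.7824
mobile plan: 14.4 × (11/11) = 14.4 × 1.000000 = 14.4000
Index = Σ wᵢ·(p₁ᵢ/p₀ᵢ) = 41.6625 + 20.6000 + 38.7824 + 14.4000 = 115.4449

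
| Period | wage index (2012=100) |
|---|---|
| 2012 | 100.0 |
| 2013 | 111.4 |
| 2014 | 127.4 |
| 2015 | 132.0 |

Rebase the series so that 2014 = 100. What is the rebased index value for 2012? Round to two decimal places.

Rebased(2012) = 100.0 / 127.4 × 100 = 78.4929

78.49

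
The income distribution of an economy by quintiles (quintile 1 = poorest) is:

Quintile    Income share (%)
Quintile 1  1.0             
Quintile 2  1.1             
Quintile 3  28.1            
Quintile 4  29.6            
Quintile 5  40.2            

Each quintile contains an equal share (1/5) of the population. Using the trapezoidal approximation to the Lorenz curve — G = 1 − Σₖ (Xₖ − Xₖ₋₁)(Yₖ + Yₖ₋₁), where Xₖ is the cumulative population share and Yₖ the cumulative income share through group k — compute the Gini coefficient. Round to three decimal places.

Cumulative income shares Yₖ: 0.0100, 0.0210, 0.3020, 0.5980, 1.0000
Σ (Xₖ−Xₖ₋₁)(Yₖ+Yₖ₋₁) = (1/5)(0.0100+0.0000) + (1/5)(0.0210+0.0100) + (1/5)(0.3020+0.0210) + (1/5)(0.5980+0.3020) + (1/5)(1.0000+0.5980)
  = 0.0020 + 0.0062 + 0.0646 + 0.1800 + 0.3196 = 0.5724
G = 1 − 0.5724 = 0.4276

0.428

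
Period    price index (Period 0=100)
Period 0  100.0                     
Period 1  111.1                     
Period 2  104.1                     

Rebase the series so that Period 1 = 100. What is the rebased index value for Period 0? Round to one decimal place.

90.0

Rebased(Period 0) = 100.0 / 111.1 × 100 = 90.0090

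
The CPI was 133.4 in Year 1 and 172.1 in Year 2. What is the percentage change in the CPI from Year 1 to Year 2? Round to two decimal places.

29.01%

Change = (172.1 − 133.4) / 133.4 × 100
       = 38.7 / 133.4 × 100 = 29.0105%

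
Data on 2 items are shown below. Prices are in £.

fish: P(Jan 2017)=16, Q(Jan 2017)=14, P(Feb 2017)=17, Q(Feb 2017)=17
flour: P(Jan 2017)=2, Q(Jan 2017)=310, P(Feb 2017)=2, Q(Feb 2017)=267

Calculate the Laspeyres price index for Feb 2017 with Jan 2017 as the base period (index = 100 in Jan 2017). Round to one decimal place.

Laspeyres price index uses base-period quantities as weights.
ΣP(Feb 2017)·Q(Jan 2017) = 17×14 + 2×310 = 238 + 620 = 858
ΣP(Jan 2017)·Q(Jan 2017) = 16×14 + 2×310 = 224 + 620 = 844
Index = 858 / 844 × 100 = 101.6588

101.7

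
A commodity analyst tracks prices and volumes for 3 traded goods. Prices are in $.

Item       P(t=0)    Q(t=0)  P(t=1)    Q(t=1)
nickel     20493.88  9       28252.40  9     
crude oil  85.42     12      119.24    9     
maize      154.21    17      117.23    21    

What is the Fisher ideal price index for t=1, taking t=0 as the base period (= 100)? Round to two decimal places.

136.90

Laspeyres component (base-period weights):
ΣP(t=1)Q(t=0) = 28252.40×9 + 119.24×12 + 117.23×17 = 254271.6 + 1430.88 + 1992.91 = 257695.39
ΣP(t=0)Q(t=0) = 20493.88×9 + 85.42×12 + 154.21×17 = 184444.92 + 1025.04 + 2621.57 = 188091.53
L = 257695.39 / 188091.53 × 100 = 137.0053
Paasche component (current-period weights):
ΣP(t=1)Q(t=1) = 28252.40×9 + 119.24×9 + 117.23×21 = 254271.6 + 1073.16 + 2461.83 = 257806.59
ΣP(t=0)Q(t=1) = 20493.88×9 + 85.42×9 + 154.21×21 = 184444.92 + 768.78 + 3238.41 = 188452.11
P = 257806.59 / 188452.11 × 100 = 136.8022
Fisher = √(L × P) = √(137.0053 × 136.8022) = 136.9037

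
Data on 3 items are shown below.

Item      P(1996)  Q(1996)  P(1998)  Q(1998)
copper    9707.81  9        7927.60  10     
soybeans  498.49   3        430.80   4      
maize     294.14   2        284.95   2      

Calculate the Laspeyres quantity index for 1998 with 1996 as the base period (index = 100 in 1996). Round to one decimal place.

111.4

Laspeyres quantity index uses base-period prices as weights.
ΣP(1996)·Q(1998) = 9707.81×10 + 498.49×4 + 294.14×2 = 97078.1 + 1993.96 + 588.28 = 99660.34
ΣP(1996)·Q(1996) = 9707.81×9 + 498.49×3 + 294.14×2 = 87370.29 + 1495.47 + 588.28 = 89454.04
Index = 99660.34 / 89454.04 × 100 = 111.4095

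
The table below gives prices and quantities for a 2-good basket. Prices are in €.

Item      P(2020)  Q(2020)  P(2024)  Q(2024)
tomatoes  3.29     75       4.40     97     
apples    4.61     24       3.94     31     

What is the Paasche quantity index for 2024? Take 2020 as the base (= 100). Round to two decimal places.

Paasche quantity index uses current-period prices as weights.
ΣP(2024)·Q(2024) = 4.40×97 + 3.94×31 = 426.8 + 122.14 = 548.94
ΣP(2024)·Q(2020) = 4.40×75 + 3.94×24 = 330 + 94.56 = 424.56
Index = 548.94 / 424.56 × 100 = 129.2962

129.30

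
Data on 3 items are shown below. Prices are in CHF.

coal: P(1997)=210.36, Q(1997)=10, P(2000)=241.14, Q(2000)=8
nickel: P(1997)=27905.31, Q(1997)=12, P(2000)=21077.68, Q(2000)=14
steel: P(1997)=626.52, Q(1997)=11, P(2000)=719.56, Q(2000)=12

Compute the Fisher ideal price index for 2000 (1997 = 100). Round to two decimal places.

Laspeyres component (base-period weights):
ΣP(2000)Q(1997) = 241.14×10 + 21077.68×12 + 719.56×11 = 2411.4 + 252932.16 + 7915.16 = 263258.72
ΣP(1997)Q(1997) = 210.36×10 + 27905.31×12 + 626.52×11 = 2103.6 + 334863.72 + 6891.72 = 343859.04
L = 263258.72 / 343859.04 × 100 = 76.5601
Paasche component (current-period weights):
ΣP(2000)Q(2000) = 241.14×8 + 21077.68×14 + 719.56×12 = 1929.12 + 295087.52 + 8634.72 = 305651.36
ΣP(1997)Q(2000) = 210.36×8 + 27905.31×14 + 626.52×12 = 1682.88 + 390674.34 + 7518.24 = 399875.46
P = 305651.36 / 399875.46 × 100 = 76.4366
Fisher = √(L × P) = √(76.5601 × 76.4366) = 76.4983

76.50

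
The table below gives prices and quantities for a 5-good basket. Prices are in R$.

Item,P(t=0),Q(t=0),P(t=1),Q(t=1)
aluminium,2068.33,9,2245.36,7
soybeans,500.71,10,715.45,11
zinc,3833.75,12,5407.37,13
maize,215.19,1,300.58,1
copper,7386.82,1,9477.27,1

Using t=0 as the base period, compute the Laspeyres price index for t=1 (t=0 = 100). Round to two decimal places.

132.11

Laspeyres price index uses base-period quantities as weights.
ΣP(t=1)·Q(t=0) = 2245.36×9 + 715.45×10 + 5407.37×12 + 300.58×1 + 9477.27×1 = 20208.24 + 7154.5 + 64888.44 + 300.58 + 9477.27 = 102029.03
ΣP(t=0)·Q(t=0) = 2068.33×9 + 500.71×10 + 3833.75×12 + 215.19×1 + 7386.82×1 = 18614.97 + 5007.1 + 46005 + 215.19 + 7386.82 = 77229.08
Index = 102029.03 / 77229.08 × 100 = 132.1122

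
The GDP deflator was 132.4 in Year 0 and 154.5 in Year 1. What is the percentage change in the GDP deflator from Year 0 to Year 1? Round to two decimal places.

Change = (154.5 − 132.4) / 132.4 × 100
       = 22.1 / 132.4 × 100 = 16.6918%

16.69%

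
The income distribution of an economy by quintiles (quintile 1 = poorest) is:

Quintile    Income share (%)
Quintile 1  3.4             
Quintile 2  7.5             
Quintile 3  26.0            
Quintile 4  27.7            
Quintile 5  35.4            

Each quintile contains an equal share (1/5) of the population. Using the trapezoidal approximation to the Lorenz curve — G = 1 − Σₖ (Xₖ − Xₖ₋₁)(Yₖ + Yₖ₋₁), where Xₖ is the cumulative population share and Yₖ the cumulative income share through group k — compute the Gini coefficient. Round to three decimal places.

Cumulative income shares Yₖ: 0.0340, 0.1090, 0.3690, 0.6460, 1.0000
Σ (Xₖ−Xₖ₋₁)(Yₖ+Yₖ₋₁) = (1/5)(0.0340+0.0000) + (1/5)(0.1090+0.0340) + (1/5)(0.3690+0.1090) + (1/5)(0.6460+0.3690) + (1/5)(1.0000+0.6460)
  = 0.0068 + 0.0286 + 0.0956 + 0.2030 + 0.3292 = 0.6632
G = 1 − 0.6632 = 0.3368

0.337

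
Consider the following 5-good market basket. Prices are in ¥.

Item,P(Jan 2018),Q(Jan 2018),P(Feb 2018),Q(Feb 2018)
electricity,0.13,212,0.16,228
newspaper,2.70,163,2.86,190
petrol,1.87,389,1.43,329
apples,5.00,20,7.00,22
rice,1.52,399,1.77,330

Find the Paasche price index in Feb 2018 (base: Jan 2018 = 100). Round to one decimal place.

Paasche price index uses current-period quantities as weights.
ΣP(Feb 2018)·Q(Feb 2018) = 0.16×228 + 2.86×190 + 1.43×329 + 7.00×22 + 1.77×330 = 36.48 + 543.4 + 470.47 + 154 + 584.1 = 1788.45
ΣP(Jan 2018)·Q(Feb 2018) = 0.13×228 + 2.70×190 + 1.87×329 + 5.00×22 + 1.52×330 = 29.64 + 513 + 615.23 + 110 + 501.6 = 1769.47
Index = 1788.45 / 1769.47 × 100 = 101.0726

101.1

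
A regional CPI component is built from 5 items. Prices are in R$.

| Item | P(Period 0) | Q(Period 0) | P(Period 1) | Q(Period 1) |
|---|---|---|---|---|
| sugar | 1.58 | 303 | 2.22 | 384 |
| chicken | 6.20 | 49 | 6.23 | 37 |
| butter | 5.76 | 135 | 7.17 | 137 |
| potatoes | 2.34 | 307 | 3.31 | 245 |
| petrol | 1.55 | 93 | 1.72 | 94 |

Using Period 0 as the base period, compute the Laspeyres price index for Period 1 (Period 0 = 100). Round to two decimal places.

128.87

Laspeyres price index uses base-period quantities as weights.
ΣP(Period 1)·Q(Period 0) = 2.22×303 + 6.23×49 + 7.17×135 + 3.31×307 + 1.72×93 = 672.66 + 305.27 + 967.95 + 1016.17 + 159.96 = 3122.01
ΣP(Period 0)·Q(Period 0) = 1.58×303 + 6.20×49 + 5.76×135 + 2.34×307 + 1.55×93 = 478.74 + 303.8 + 777.6 + 718.38 + 144.15 = 2422.67
Index = 3122.01 / 2422.67 × 100 = 128.8665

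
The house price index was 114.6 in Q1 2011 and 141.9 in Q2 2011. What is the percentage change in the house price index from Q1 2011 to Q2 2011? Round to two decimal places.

Change = (141.9 − 114.6) / 114.6 × 100
       = 27.3 / 114.6 × 100 = 23.8220%

23.82%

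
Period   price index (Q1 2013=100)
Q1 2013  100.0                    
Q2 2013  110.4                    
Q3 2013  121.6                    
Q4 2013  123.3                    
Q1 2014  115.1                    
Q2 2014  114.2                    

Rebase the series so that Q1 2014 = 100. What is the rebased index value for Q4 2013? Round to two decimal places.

Rebased(Q4 2013) = 123.3 / 115.1 × 100 = 107.1242

107.12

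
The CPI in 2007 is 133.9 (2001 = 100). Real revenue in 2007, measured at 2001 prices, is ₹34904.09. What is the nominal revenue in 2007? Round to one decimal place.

Nominal = Real × (Index/100) = 34904.09 × (133.9/100)
        = 34904.09 × 1.339 = 46736.5765

46736.6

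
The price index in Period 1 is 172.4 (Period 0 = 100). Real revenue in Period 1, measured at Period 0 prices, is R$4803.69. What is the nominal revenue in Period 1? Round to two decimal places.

8281.56

Nominal = Real × (Index/100) = 4803.69 × (172.4/100)
        = 4803.69 × 1.724 = 8281.5616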